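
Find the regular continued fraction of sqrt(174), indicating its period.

Write x_i = (sqrt(174) + m_i)/d_i with (m_0, d_0) = (0, 1). a_0 = floor(sqrt(174)) = 13, since 13^2 = 169 <= 174 < 196 = 14^2.
Iterate m_{i+1} = d_i*a_i - m_i, d_{i+1} = (174 - m_{i+1}^2)/d_i, a_{i+1} = floor((a_0 + m_{i+1})/d_{i+1}):
  m_1 = 1*13 - 0 = 13, d_1 = (174 - 13^2)/1 = 5/1 = 5, a_1 = floor((13 + 13)/5) = 5.
  m_2 = 5*5 - 13 = 12, d_2 = (174 - 12^2)/5 = 30/5 = 6, a_2 = floor((13 + 12)/6) = 4.
  m_3 = 6*4 - 12 = 12, d_3 = (174 - 12^2)/6 = 30/6 = 5, a_3 = floor((13 + 12)/5) = 5.
  m_4 = 5*5 - 12 = 13, d_4 = (174 - 13^2)/5 = 5/5 = 1, a_4 = floor((13 + 13)/1) = 26.
  m_5 = 1*26 - 13 = 13, d_5 = (174 - 13^2)/1 = 5/1 = 5: (m_5, d_5) = (m_1, d_1) = (13, 5), so from here the quotients repeat a_1, ..., a_4; the period length is 4.
Hence the expansion of sqrt(174) is a_0 = 13 followed by the repeating block 5, 4, 5, 26 (period 4).

[13; (5, 4, 5, 26)]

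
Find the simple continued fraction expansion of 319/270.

Run the Euclidean algorithm on 319 and 270; the successive quotients are the partial quotients a_0, a_1, ... (each step inverts the fractional part left over by the previous one):
  319 = 1*270 + 49, so a_0 = 1.
  270 = 5*49 + 25, so a_1 = 5.
  49 = 1*25 + 24, so a_2 = 1.
  25 = 1*24 + 1, so a_3 = 1.
  24 = 24*1 + 0, so a_4 = 24.
The remainder reaches 0 after 5 divisions, so the expansion has 5 partial quotients, read off in order.

[1; 5, 1, 1, 24]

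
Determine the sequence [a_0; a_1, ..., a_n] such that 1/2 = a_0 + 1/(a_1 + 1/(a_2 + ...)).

Run the Euclidean algorithm on 1 and 2; the successive quotients are the partial quotients a_0, a_1, ... (each step inverts the fractional part left over by the previous one):
  1 = 0*2 + 1, so a_0 = 0.
  2 = 2*1 + 0, so a_1 = 2.
The remainder reaches 0 after 2 divisions, so the expansion has 2 partial quotients, read off in order.

[0; 2]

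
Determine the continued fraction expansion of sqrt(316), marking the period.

Write x_i = (sqrt(316) + m_i)/d_i with (m_0, d_0) = (0, 1). a_0 = floor(sqrt(316)) = 17, since 17^2 = 289 <= 316 < 324 = 18^2.
Iterate m_{i+1} = d_i*a_i - m_i, d_{i+1} = (316 - m_{i+1}^2)/d_i, a_{i+1} = floor((a_0 + m_{i+1})/d_{i+1}):
  m_1 = 1*17 - 0 = 17, d_1 = (316 - 17^2)/1 = 27/1 = 27, a_1 = floor((17 + 17)/27) = 1.
  m_2 = 27*1 - 17 = 10, d_2 = (316 - 10^2)/27 = 216/27 = 8, a_2 = floor((17 + 10)/8) = 3.
  m_3 = 8*3 - 10 = 14, d_3 = (316 - 14^2)/8 = 120/8 = 15, a_3 = floor((17 + 14)/15) = 2.
  m_4 = 15*2 - 14 = 16, d_4 = (316 - 16^2)/15 = 60/15 = 4, a_4 = floor((17 + 16)/4) = 8.
  m_5 = 4*8 - 16 = 16, d_5 = (316 - 16^2)/4 = 60/4 = 15, a_5 = floor((17 + 16)/15) = 2.
  m_6 = 15*2 - 16 = 14, d_6 = (316 - 14^2)/15 = 120/15 = 8, a_6 = floor((17 + 14)/8) = 3.
  m_7 = 8*3 - 14 = 10, d_7 = (316 - 10^2)/8 = 216/8 = 27, a_7 = floor((17 + 10)/27) = 1.
  m_8 = 27*1 - 10 = 17, d_8 = (316 - 17^2)/27 = 27/27 = 1, a_8 = floor((17 + 17)/1) = 34.
  m_9 = 1*34 - 17 = 17, d_9 = (316 - 17^2)/1 = 27/1 = 27: (m_9, d_9) = (m_1, d_1) = (17, 27), so from here the quotients repeat a_1, ..., a_8; the period length is 8.
Hence the expansion of sqrt(316) is a_0 = 17 followed by the repeating block 1, 3, 2, 8, 2, 3, 1, 34 (period 8).

[17; (1, 3, 2, 8, 2, 3, 1, 34)]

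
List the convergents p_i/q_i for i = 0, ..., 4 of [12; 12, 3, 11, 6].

Using the convergent recurrence p_i = a_i*p_{i-1} + p_{i-2}, q_i = a_i*q_{i-1} + q_{i-2} with p_{-2}=0, p_{-1}=1, q_{-2}=1, q_{-1}=0:
  i=0: a_0=12, p_0 = 12*1 + 0 = 12, q_0 = 12*0 + 1 = 1.
  i=1: a_1=12, p_1 = 12*12 + 1 = 145, q_1 = 12*1 + 0 = 12.
  i=2: a_2=3, p_2 = 3*145 + 12 = 447, q_2 = 3*12 + 1 = 37.
  i=3: a_3=11, p_3 = 11*447 + 145 = 5062, q_3 = 11*37 + 12 = 419.
  i=4: a_4=6, p_4 = 6*5062 + 447 = 30819, q_4 = 6*419 + 37 = 2551.

12/1, 145/12, 447/37, 5062/419, 30819/2551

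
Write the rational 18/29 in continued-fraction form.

[0; 1, 1, 1, 1, 1, 3]

Run the Euclidean algorithm on 18 and 29; the successive quotients are the partial quotients a_0, a_1, ... (each step inverts the fractional part left over by the previous one):
  18 = 0*29 + 18, so a_0 = 0.
  29 = 1*18 + 11, so a_1 = 1.
  18 = 1*11 + 7, so a_2 = 1.
  11 = 1*7 + 4, so a_3 = 1.
  7 = 1*4 + 3, so a_4 = 1.
  4 = 1*3 + 1, so a_5 = 1.
  3 = 3*1 + 0, so a_6 = 3.
The remainder reaches 0 after 7 divisions, so the expansion has 7 partial quotients, read off in order.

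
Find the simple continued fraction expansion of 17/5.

Run the Euclidean algorithm on 17 and 5; the successive quotients are the partial quotients a_0, a_1, ... (each step inverts the fractional part left over by the previous one):
  17 = 3*5 + 2, so a_0 = 3.
  5 = 2*2 + 1, so a_1 = 2.
  2 = 2*1 + 0, so a_2 = 2.
The remainder reaches 0 after 3 divisions, so the expansion has 3 partial quotients, read off in order.

[3; 2, 2]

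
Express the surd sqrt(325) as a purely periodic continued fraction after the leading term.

[18; (36)]

Write x_i = (sqrt(325) + m_i)/d_i with (m_0, d_0) = (0, 1). a_0 = floor(sqrt(325)) = 18, since 18^2 = 324 <= 325 < 361 = 19^2.
Iterate m_{i+1} = d_i*a_i - m_i, d_{i+1} = (325 - m_{i+1}^2)/d_i, a_{i+1} = floor((a_0 + m_{i+1})/d_{i+1}):
  m_1 = 1*18 - 0 = 18, d_1 = (325 - 18^2)/1 = 1/1 = 1, a_1 = floor((18 + 18)/1) = 36.
  m_2 = 1*36 - 18 = 18, d_2 = (325 - 18^2)/1 = 1/1 = 1: (m_2, d_2) = (m_1, d_1) = (18, 1), so from here the quotient a_1 repeats; the period length is 1.
Hence the expansion of sqrt(325) is a_0 = 18 followed by the repeating block 36 (period 1).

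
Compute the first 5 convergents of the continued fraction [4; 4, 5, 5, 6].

Using the convergent recurrence p_i = a_i*p_{i-1} + p_{i-2}, q_i = a_i*q_{i-1} + q_{i-2} with p_{-2}=0, p_{-1}=1, q_{-2}=1, q_{-1}=0:
  i=0: a_0=4, p_0 = 4*1 + 0 = 4, q_0 = 4*0 + 1 = 1.
  i=1: a_1=4, p_1 = 4*4 + 1 = 17, q_1 = 4*1 + 0 = 4.
  i=2: a_2=5, p_2 = 5*17 + 4 = 89, q_2 = 5*4 + 1 = 21.
  i=3: a_3=5, p_3 = 5*89 + 17 = 462, q_3 = 5*21 + 4 = 109.
  i=4: a_4=6, p_4 = 6*462 + 89 = 2861, q_4 = 6*109 + 21 = 675.

4/1, 17/4, 89/21, 462/109, 2861/675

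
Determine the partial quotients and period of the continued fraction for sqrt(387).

[19; (1, 2, 19, 2, 1, 38)]

Write x_i = (sqrt(387) + m_i)/d_i with (m_0, d_0) = (0, 1). a_0 = floor(sqrt(387)) = 19, since 19^2 = 361 <= 387 < 400 = 20^2.
Iterate m_{i+1} = d_i*a_i - m_i, d_{i+1} = (387 - m_{i+1}^2)/d_i, a_{i+1} = floor((a_0 + m_{i+1})/d_{i+1}):
  m_1 = 1*19 - 0 = 19, d_1 = (387 - 19^2)/1 = 26/1 = 26, a_1 = floor((19 + 19)/26) = 1.
  m_2 = 26*1 - 19 = 7, d_2 = (387 - 7^2)/26 = 338/26 = 13, a_2 = floor((19 + 7)/13) = 2.
  m_3 = 13*2 - 7 = 19, d_3 = (387 - 19^2)/13 = 26/13 = 2, a_3 = floor((19 + 19)/2) = 19.
  m_4 = 2*19 - 19 = 19, d_4 = (387 - 19^2)/2 = 26/2 = 13, a_4 = floor((19 + 19)/13) = 2.
  m_5 = 13*2 - 19 = 7, d_5 = (387 - 7^2)/13 = 338/13 = 26, a_5 = floor((19 + 7)/26) = 1.
  m_6 = 26*1 - 7 = 19, d_6 = (387 - 19^2)/26 = 26/26 = 1, a_6 = floor((19 + 19)/1) = 38.
  m_7 = 1*38 - 19 = 19, d_7 = (387 - 19^2)/1 = 26/1 = 26: (m_7, d_7) = (m_1, d_1) = (19, 26), so from here the quotients repeat a_1, ..., a_6; the period length is 6.
Hence the expansion of sqrt(387) is a_0 = 19 followed by the repeating block 1, 2, 19, 2, 1, 38 (period 6).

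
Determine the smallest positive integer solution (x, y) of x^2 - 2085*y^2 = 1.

(x, y) = (1285471, 28152)

First expand sqrt(2085) as a continued fraction. With x_i = (sqrt(2085) + m_i)/d_i and (m_0, d_0) = (0, 1): a_0 = floor(sqrt(2085)) = 45, since 45^2 = 2025 <= 2085 < 2116 = 46^2.
Iterate m_{i+1} = d_i*a_i - m_i, d_{i+1} = (2085 - m_{i+1}^2)/d_i, a_{i+1} = floor((a_0 + m_{i+1})/d_{i+1}):
  m_1 = 1*45 - 0 = 45, d_1 = (2085 - 45^2)/1 = 60/1 = 60, a_1 = floor((45 + 45)/60) = 1.
  m_2 = 60*1 - 45 = 15, d_2 = (2085 - 15^2)/60 = 1860/60 = 31, a_2 = floor((45 + 15)/31) = 1.
  m_3 = 31*1 - 15 = 16, d_3 = (2085 - 16^2)/31 = 1829/31 = 59, a_3 = floor((45 + 16)/59) = 1.
  m_4 = 59*1 - 16 = 43, d_4 = (2085 - 43^2)/59 = 236/59 = 4, a_4 = floor((45 + 43)/4) = 22.
  m_5 = 4*22 - 43 = 45, d_5 = (2085 - 45^2)/4 = 60/4 = 15, a_5 = floor((45 + 45)/15) = 6.
  m_6 = 15*6 - 45 = 45, d_6 = (2085 - 45^2)/15 = 60/15 = 4, a_6 = floor((45 + 45)/4) = 22.
  m_7 = 4*22 - 45 = 43, d_7 = (2085 - 43^2)/4 = 236/4 = 59, a_7 = floor((45 + 43)/59) = 1.
  m_8 = 59*1 - 43 = 16, d_8 = (2085 - 16^2)/59 = 1829/59 = 31, a_8 = floor((45 + 16)/31) = 1.
  m_9 = 31*1 - 16 = 15, d_9 = (2085 - 15^2)/31 = 1860/31 = 60, a_9 = floor((45 + 15)/60) = 1.
  m_10 = 60*1 - 15 = 45, d_10 = (2085 - 45^2)/60 = 60/60 = 1, a_10 = floor((45 + 45)/1) = 90.
  m_11 = 1*90 - 45 = 45, d_11 = (2085 - 45^2)/1 = 60/1 = 60: (m_11, d_11) = (m_1, d_1) = (45, 60), so from here the quotients repeat a_1, ..., a_10; the period length is 10.
So sqrt(2085) = [45; (1, 1, 1, 22, 6, 22, 1, 1, 1, 90)] with period length k = 10.
k is even, so the fundamental solution of x^2 - 2085y^2 = 1 is (p_{k-1}, q_{k-1}) = (p_9, q_9); compute convergents through index 9.
Convergents (p_i = a_i*p_{i-1} + p_{i-2}, q_i = a_i*q_{i-1} + q_{i-2} with p_{-2}=0, p_{-1}=1, q_{-2}=1, q_{-1}=0):
  i=0: a_0=45, p_0 = 45*1 + 0 = 45, q_0 = 45*0 + 1 = 1.
  i=1: a_1=1, p_1 = 1*45 + 1 = 46, q_1 = 1*1 + 0 = 1.
  i=2: a_2=1, p_2 = 1*46 + 45 = 91, q_2 = 1*1 + 1 = 2.
  i=3: a_3=1, p_3 = 1*91 + 46 = 137, q_3 = 1*2 + 1 = 3.
  i=4: a_4=22, p_4 = 22*137 + 91 = 3105, q_4 = 22*3 + 2 = 68.
  i=5: a_5=6, p_5 = 6*3105 + 137 = 18767, q_5 = 6*68 + 3 = 411.
  i=6: a_6=22, p_6 = 22*18767 + 3105 = 415979, q_6 = 22*411 + 68 = 9110.
  i=7: a_7=1, p_7 = 1*415979 + 18767 = 434746, q_7 = 1*9110 + 411 = 9521.
  i=8: a_8=1, p_8 = 1*434746 + 415979 = 850725, q_8 = 1*9521 + 9110 = 18631.
  i=9: a_9=1, p_9 = 1*850725 + 434746 = 1285471, q_9 = 1*18631 + 9521 = 28152.
Check: 1285471^2 - 2085*28152^2 = 1652435691841 - 1652435691840 = 1, so (x, y) = (1285471, 28152) solves the equation, and by the theorem it is the least positive solution.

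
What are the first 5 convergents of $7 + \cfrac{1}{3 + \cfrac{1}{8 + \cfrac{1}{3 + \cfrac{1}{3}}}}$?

Using the convergent recurrence p_i = a_i*p_{i-1} + p_{i-2}, q_i = a_i*q_{i-1} + q_{i-2} with p_{-2}=0, p_{-1}=1, q_{-2}=1, q_{-1}=0:
  i=0: a_0=7, p_0 = 7*1 + 0 = 7, q_0 = 7*0 + 1 = 1.
  i=1: a_1=3, p_1 = 3*7 + 1 = 22, q_1 = 3*1 + 0 = 3.
  i=2: a_2=8, p_2 = 8*22 + 7 = 183, q_2 = 8*3 + 1 = 25.
  i=3: a_3=3, p_3 = 3*183 + 22 = 571, q_3 = 3*25 + 3 = 78.
  i=4: a_4=3, p_4 = 3*571 + 183 = 1896, q_4 = 3*78 + 25 = 259.

7/1, 22/3, 183/25, 571/78, 1896/259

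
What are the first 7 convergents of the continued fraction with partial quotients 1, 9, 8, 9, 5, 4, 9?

Using the convergent recurrence p_i = a_i*p_{i-1} + p_{i-2}, q_i = a_i*q_{i-1} + q_{i-2} with p_{-2}=0, p_{-1}=1, q_{-2}=1, q_{-1}=0:
  i=0: a_0=1, p_0 = 1*1 + 0 = 1, q_0 = 1*0 + 1 = 1.
  i=1: a_1=9, p_1 = 9*1 + 1 = 10, q_1 = 9*1 + 0 = 9.
  i=2: a_2=8, p_2 = 8*10 + 1 = 81, q_2 = 8*9 + 1 = 73.
  i=3: a_3=9, p_3 = 9*81 + 10 = 739, q_3 = 9*73 + 9 = 666.
  i=4: a_4=5, p_4 = 5*739 + 81 = 3776, q_4 = 5*666 + 73 = 3403.
  i=5: a_5=4, p_5 = 4*3776 + 739 = 15843, q_5 = 4*3403 + 666 = 14278.
  i=6: a_6=9, p_6 = 9*15843 + 3776 = 146363, q_6 = 9*14278 + 3403 = 131905.

1/1, 10/9, 81/73, 739/666, 3776/3403, 15843/14278, 146363/131905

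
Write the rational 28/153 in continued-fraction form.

Run the Euclidean algorithm on 28 and 153; the successive quotients are the partial quotients a_0, a_1, ... (each step inverts the fractional part left over by the previous one):
  28 = 0*153 + 28, so a_0 = 0.
  153 = 5*28 + 13, so a_1 = 5.
  28 = 2*13 + 2, so a_2 = 2.
  13 = 6*2 + 1, so a_3 = 6.
  2 = 2*1 + 0, so a_4 = 2.
The remainder reaches 0 after 5 divisions, so the expansion has 5 partial quotients, read off in order.

[0; 5, 2, 6, 2]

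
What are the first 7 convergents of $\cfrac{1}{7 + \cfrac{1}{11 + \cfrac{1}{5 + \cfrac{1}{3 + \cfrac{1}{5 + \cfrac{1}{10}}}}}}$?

Using the convergent recurrence p_i = a_i*p_{i-1} + p_{i-2}, q_i = a_i*q_{i-1} + q_{i-2} with p_{-2}=0, p_{-1}=1, q_{-2}=1, q_{-1}=0:
  i=0: a_0=0, p_0 = 0*1 + 0 = 0, q_0 = 0*0 + 1 = 1.
  i=1: a_1=7, p_1 = 7*0 + 1 = 1, q_1 = 7*1 + 0 = 7.
  i=2: a_2=11, p_2 = 11*1 + 0 = 11, q_2 = 11*7 + 1 = 78.
  i=3: a_3=5, p_3 = 5*11 + 1 = 56, q_3 = 5*78 + 7 = 397.
  i=4: a_4=3, p_4 = 3*56 + 11 = 179, q_4 = 3*397 + 78 = 1269.
  i=5: a_5=5, p_5 = 5*179 + 56 = 951, q_5 = 5*1269 + 397 = 6742.
  i=6: a_6=10, p_6 = 10*951 + 179 = 9689, q_6 = 10*6742 + 1269 = 68689.

0/1, 1/7, 11/78, 56/397, 179/1269, 951/6742, 9689/68689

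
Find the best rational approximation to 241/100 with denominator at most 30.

53/22

Expand x = 241/100 as a continued fraction with the Euclidean algorithm:
  241 = 2*100 + 41, so a_0 = 2.
  100 = 2*41 + 18, so a_1 = 2.
  41 = 2*18 + 5, so a_2 = 2.
  18 = 3*5 + 3, so a_3 = 3.
  5 = 1*3 + 2, so a_4 = 1.
  3 = 1*2 + 1, so a_5 = 1.
  2 = 2*1 + 0, so a_6 = 2.
so x = [2; 2, 2, 3, 1, 1, 2].
Convergents (p_i = a_i*p_{i-1} + p_{i-2}, q_i = a_i*q_{i-1} + q_{i-2} with p_{-2}=0, p_{-1}=1, q_{-2}=1, q_{-1}=0), until the denominator exceeds 30:
  i=0: a_0=2, p_0 = 2*1 + 0 = 2, q_0 = 2*0 + 1 = 1.
  i=1: a_1=2, p_1 = 2*2 + 1 = 5, q_1 = 2*1 + 0 = 2.
  i=2: a_2=2, p_2 = 2*5 + 2 = 12, q_2 = 2*2 + 1 = 5.
  i=3: a_3=3, p_3 = 3*12 + 5 = 41, q_3 = 3*5 + 2 = 17.
  i=4: a_4=1, p_4 = 1*41 + 12 = 53, q_4 = 1*17 + 5 = 22.
  i=5: a_5=1, p_5 = 1*53 + 41 = 94, q_5 = 1*22 + 17 = 39.
q_5 = 39 > 30, so the last convergent with denominator <= 30 is p_4/q_4 = 53/22.
The closest fraction with denominator <= 30 is either p_4/q_4 or the intermediate fraction (k*p_4 + p_3)/(k*q_4 + q_3) with the largest k >= 1 whose denominator stays <= 30; these approach x as k grows, and every other convergent or intermediate fraction in range is farther away.
Largest k: floor((30 - q_3)/q_4) = floor((30 - 17)/22) = 0.
Since k = 0, no intermediate fraction beyond p_4/q_4 has denominator <= 30, so the convergent 53/22 is the closest (its error is |241*22 - 53*100|/(100*22) = 2/2200).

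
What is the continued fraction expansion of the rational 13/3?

Run the Euclidean algorithm on 13 and 3; the successive quotients are the partial quotients a_0, a_1, ... (each step inverts the fractional part left over by the previous one):
  13 = 4*3 + 1, so a_0 = 4.
  3 = 3*1 + 0, so a_1 = 3.
The remainder reaches 0 after 2 divisions, so the expansion has 2 partial quotients, read off in order.

[4; 3]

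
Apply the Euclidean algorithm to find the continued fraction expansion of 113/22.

[5; 7, 3]

Run the Euclidean algorithm on 113 and 22; the successive quotients are the partial quotients a_0, a_1, ... (each step inverts the fractional part left over by the previous one):
  113 = 5*22 + 3, so a_0 = 5.
  22 = 7*3 + 1, so a_1 = 7.
  3 = 3*1 + 0, so a_2 = 3.
The remainder reaches 0 after 3 divisions, so the expansion has 3 partial quotients, read off in order.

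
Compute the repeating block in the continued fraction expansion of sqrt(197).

Write x_i = (sqrt(197) + m_i)/d_i with (m_0, d_0) = (0, 1). a_0 = floor(sqrt(197)) = 14, since 14^2 = 196 <= 197 < 225 = 15^2.
Iterate m_{i+1} = d_i*a_i - m_i, d_{i+1} = (197 - m_{i+1}^2)/d_i, a_{i+1} = floor((a_0 + m_{i+1})/d_{i+1}):
  m_1 = 1*14 - 0 = 14, d_1 = (197 - 14^2)/1 = 1/1 = 1, a_1 = floor((14 + 14)/1) = 28.
  m_2 = 1*28 - 14 = 14, d_2 = (197 - 14^2)/1 = 1/1 = 1: (m_2, d_2) = (m_1, d_1) = (14, 1), so from here the quotient a_1 repeats; the period length is 1.
Hence the expansion of sqrt(197) is a_0 = 14 followed by the repeating block 28 (period 1).

[14; (28)]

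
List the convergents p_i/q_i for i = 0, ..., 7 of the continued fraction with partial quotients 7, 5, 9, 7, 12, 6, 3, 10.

7/1, 36/5, 331/46, 2353/327, 28567/3970, 173755/24147, 549832/76411, 5672075/788257

Using the convergent recurrence p_i = a_i*p_{i-1} + p_{i-2}, q_i = a_i*q_{i-1} + q_{i-2} with p_{-2}=0, p_{-1}=1, q_{-2}=1, q_{-1}=0:
  i=0: a_0=7, p_0 = 7*1 + 0 = 7, q_0 = 7*0 + 1 = 1.
  i=1: a_1=5, p_1 = 5*7 + 1 = 36, q_1 = 5*1 + 0 = 5.
  i=2: a_2=9, p_2 = 9*36 + 7 = 331, q_2 = 9*5 + 1 = 46.
  i=3: a_3=7, p_3 = 7*331 + 36 = 2353, q_3 = 7*46 + 5 = 327.
  i=4: a_4=12, p_4 = 12*2353 + 331 = 28567, q_4 = 12*327 + 46 = 3970.
  i=5: a_5=6, p_5 = 6*28567 + 2353 = 173755, q_5 = 6*3970 + 327 = 24147.
  i=6: a_6=3, p_6 = 3*173755 + 28567 = 549832, q_6 = 3*24147 + 3970 = 76411.
  i=7: a_7=10, p_7 = 10*549832 + 173755 = 5672075, q_7 = 10*76411 + 24147 = 788257.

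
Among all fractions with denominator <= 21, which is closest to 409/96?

81/19

Expand x = 409/96 as a continued fraction with the Euclidean algorithm:
  409 = 4*96 + 25, so a_0 = 4.
  96 = 3*25 + 21, so a_1 = 3.
  25 = 1*21 + 4, so a_2 = 1.
  21 = 5*4 + 1, so a_3 = 5.
  4 = 4*1 + 0, so a_4 = 4.
so x = [4; 3, 1, 5, 4].
Convergents (p_i = a_i*p_{i-1} + p_{i-2}, q_i = a_i*q_{i-1} + q_{i-2} with p_{-2}=0, p_{-1}=1, q_{-2}=1, q_{-1}=0), until the denominator exceeds 21:
  i=0: a_0=4, p_0 = 4*1 + 0 = 4, q_0 = 4*0 + 1 = 1.
  i=1: a_1=3, p_1 = 3*4 + 1 = 13, q_1 = 3*1 + 0 = 3.
  i=2: a_2=1, p_2 = 1*13 + 4 = 17, q_2 = 1*3 + 1 = 4.
  i=3: a_3=5, p_3 = 5*17 + 13 = 98, q_3 = 5*4 + 3 = 23.
q_3 = 23 > 21, so the last convergent with denominator <= 21 is p_2/q_2 = 17/4.
The closest fraction with denominator <= 21 is either p_2/q_2 or the intermediate fraction (k*p_2 + p_1)/(k*q_2 + q_1) with the largest k >= 1 whose denominator stays <= 21; these approach x as k grows, and every other convergent or intermediate fraction in range is farther away.
Largest k: floor((21 - q_1)/q_2) = floor((21 - 3)/4) = 4.
That gives (4*17 + 13)/(4*4 + 3) = 81/19.
Compare the errors: |x - 17/4| = |409*4 - 17*96|/(96*4) = 4/384, and |x - 81/19| = |409*19 - 81*96|/(96*19) = 5/1824.
Cross-multiplying, 5*384 = 1920 < 7296 = 4*1824, so 5/1824 is smaller: the intermediate fraction 81/19 is closer to x than 17/4.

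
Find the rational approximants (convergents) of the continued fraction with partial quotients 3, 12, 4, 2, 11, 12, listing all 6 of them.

3/1, 37/12, 151/49, 339/110, 3880/1259, 46899/15218

Using the convergent recurrence p_i = a_i*p_{i-1} + p_{i-2}, q_i = a_i*q_{i-1} + q_{i-2} with p_{-2}=0, p_{-1}=1, q_{-2}=1, q_{-1}=0:
  i=0: a_0=3, p_0 = 3*1 + 0 = 3, q_0 = 3*0 + 1 = 1.
  i=1: a_1=12, p_1 = 12*3 + 1 = 37, q_1 = 12*1 + 0 = 12.
  i=2: a_2=4, p_2 = 4*37 + 3 = 151, q_2 = 4*12 + 1 = 49.
  i=3: a_3=2, p_3 = 2*151 + 37 = 339, q_3 = 2*49 + 12 = 110.
  i=4: a_4=11, p_4 = 11*339 + 151 = 3880, q_4 = 11*110 + 49 = 1259.
  i=5: a_5=12, p_5 = 12*3880 + 339 = 46899, q_5 = 12*1259 + 110 = 15218.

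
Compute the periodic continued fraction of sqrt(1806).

Write x_i = (sqrt(1806) + m_i)/d_i with (m_0, d_0) = (0, 1). a_0 = floor(sqrt(1806)) = 42, since 42^2 = 1764 <= 1806 < 1849 = 43^2.
Iterate m_{i+1} = d_i*a_i - m_i, d_{i+1} = (1806 - m_{i+1}^2)/d_i, a_{i+1} = floor((a_0 + m_{i+1})/d_{i+1}):
  m_1 = 1*42 - 0 = 42, d_1 = (1806 - 42^2)/1 = 42/1 = 42, a_1 = floor((42 + 42)/42) = 2.
  m_2 = 42*2 - 42 = 42, d_2 = (1806 - 42^2)/42 = 42/42 = 1, a_2 = floor((42 + 42)/1) = 84.
  m_3 = 1*84 - 42 = 42, d_3 = (1806 - 42^2)/1 = 42/1 = 42: (m_3, d_3) = (m_1, d_1) = (42, 42), so from here the quotients repeat a_1, a_2; the period length is 2.
Hence the expansion of sqrt(1806) is a_0 = 42 followed by the repeating block 2, 84 (period 2).

[42; (2, 84)]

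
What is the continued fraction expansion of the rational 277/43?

[6; 2, 3, 1, 4]

Run the Euclidean algorithm on 277 and 43; the successive quotients are the partial quotients a_0, a_1, ... (each step inverts the fractional part left over by the previous one):
  277 = 6*43 + 19, so a_0 = 6.
  43 = 2*19 + 5, so a_1 = 2.
  19 = 3*5 + 4, so a_2 = 3.
  5 = 1*4 + 1, so a_3 = 1.
  4 = 4*1 + 0, so a_4 = 4.
The remainder reaches 0 after 5 divisions, so the expansion has 5 partial quotients, read off in order.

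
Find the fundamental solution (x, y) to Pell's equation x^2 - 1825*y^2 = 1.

First expand sqrt(1825) as a continued fraction. With x_i = (sqrt(1825) + m_i)/d_i and (m_0, d_0) = (0, 1): a_0 = floor(sqrt(1825)) = 42, since 42^2 = 1764 <= 1825 < 1849 = 43^2.
Iterate m_{i+1} = d_i*a_i - m_i, d_{i+1} = (1825 - m_{i+1}^2)/d_i, a_{i+1} = floor((a_0 + m_{i+1})/d_{i+1}):
  m_1 = 1*42 - 0 = 42, d_1 = (1825 - 42^2)/1 = 61/1 = 61, a_1 = floor((42 + 42)/61) = 1.
  m_2 = 61*1 - 42 = 19, d_2 = (1825 - 19^2)/61 = 1464/61 = 24, a_2 = floor((42 + 19)/24) = 2.
  m_3 = 24*2 - 19 = 29, d_3 = (1825 - 29^2)/24 = 984/24 = 41, a_3 = floor((42 + 29)/41) = 1.
  m_4 = 41*1 - 29 = 12, d_4 = (1825 - 12^2)/41 = 1681/41 = 41, a_4 = floor((42 + 12)/41) = 1.
  m_5 = 41*1 - 12 = 29, d_5 = (1825 - 29^2)/41 = 984/41 = 24, a_5 = floor((42 + 29)/24) = 2.
  m_6 = 24*2 - 29 = 19, d_6 = (1825 - 19^2)/24 = 1464/24 = 61, a_6 = floor((42 + 19)/61) = 1.
  m_7 = 61*1 - 19 = 42, d_7 = (1825 - 42^2)/61 = 61/61 = 1, a_7 = floor((42 + 42)/1) = 84.
  m_8 = 1*84 - 42 = 42, d_8 = (1825 - 42^2)/1 = 61/1 = 61: (m_8, d_8) = (m_1, d_1) = (42, 61), so from here the quotients repeat a_1, ..., a_7; the period length is 7.
So sqrt(1825) = [42; (1, 2, 1, 1, 2, 1, 84)] with period length k = 7.
k is odd, so (p_{k-1}, q_{k-1}) only solves x^2 - 1825y^2 = -1 and the fundamental solution of x^2 - 1825y^2 = 1 is (p_{2k-1}, q_{2k-1}) = (p_13, q_13); compute convergents through index 13, running through the period twice.
Convergents (p_i = a_i*p_{i-1} + p_{i-2}, q_i = a_i*q_{i-1} + q_{i-2} with p_{-2}=0, p_{-1}=1, q_{-2}=1, q_{-1}=0):
  i=0: a_0=42, p_0 = 42*1 + 0 = 42, q_0 = 42*0 + 1 = 1.
  i=1: a_1=1, p_1 = 1*42 + 1 = 43, q_1 = 1*1 + 0 = 1.
  i=2: a_2=2, p_2 = 2*43 + 42 = 128, q_2 = 2*1 + 1 = 3.
  i=3: a_3=1, p_3 = 1*128 + 43 = 171, q_3 = 1*3 + 1 = 4.
  i=4: a_4=1, p_4 = 1*171 + 128 = 299, q_4 = 1*4 + 3 = 7.
  i=5: a_5=2, p_5 = 2*299 + 171 = 769, q_5 = 2*7 + 4 = 18.
  i=6: a_6=1, p_6 = 1*769 + 299 = 1068, q_6 = 1*18 + 7 = 25.
  i=7: a_7=84, p_7 = 84*1068 + 769 = 90481, q_7 = 84*25 + 18 = 2118.
  i=8: a_8=1, p_8 = 1*90481 + 1068 = 91549, q_8 = 1*2118 + 25 = 2143.
  i=9: a_9=2, p_9 = 2*91549 + 90481 = 273579, q_9 = 2*2143 + 2118 = 6404.
  i=10: a_10=1, p_10 = 1*273579 + 91549 = 365128, q_10 = 1*6404 + 2143 = 8547.
  i=11: a_11=1, p_11 = 1*365128 + 273579 = 638707, q_11 = 1*8547 + 6404 = 14951.
  i=12: a_12=2, p_12 = 2*638707 + 365128 = 1642542, q_12 = 2*14951 + 8547 = 38449.
  i=13: a_13=1, p_13 = 1*1642542 + 638707 = 2281249, q_13 = 1*38449 + 14951 = 53400.
Indeed p_6^2 - 1825*q_6^2 = 1140624 - 1140625 = -1, not +1.
Check: 2281249^2 - 1825*53400^2 = 5204097000001 - 5204097000000 = 1, so (x, y) = (2281249, 53400) solves the equation, and by the theorem it is the least positive solution.

(x, y) = (2281249, 53400)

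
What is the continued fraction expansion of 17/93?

[0; 5, 2, 8]

Run the Euclidean algorithm on 17 and 93; the successive quotients are the partial quotients a_0, a_1, ... (each step inverts the fractional part left over by the previous one):
  17 = 0*93 + 17, so a_0 = 0.
  93 = 5*17 + 8, so a_1 = 5.
  17 = 2*8 + 1, so a_2 = 2.
  8 = 8*1 + 0, so a_3 = 8.
The remainder reaches 0 after 4 divisions, so the expansion has 4 partial quotients, read off in order.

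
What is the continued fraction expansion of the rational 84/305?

[0; 3, 1, 1, 1, 2, 2, 4]

Run the Euclidean algorithm on 84 and 305; the successive quotients are the partial quotients a_0, a_1, ... (each step inverts the fractional part left over by the previous one):
  84 = 0*305 + 84, so a_0 = 0.
  305 = 3*84 + 53, so a_1 = 3.
  84 = 1*53 + 31, so a_2 = 1.
  53 = 1*31 + 22, so a_3 = 1.
  31 = 1*22 + 9, so a_4 = 1.
  22 = 2*9 + 4, so a_5 = 2.
  9 = 2*4 + 1, so a_6 = 2.
  4 = 4*1 + 0, so a_7 = 4.
The remainder reaches 0 after 8 divisions, so the expansion has 8 partial quotients, read off in order.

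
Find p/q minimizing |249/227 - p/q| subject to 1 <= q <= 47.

34/31

Expand x = 249/227 as a continued fraction with the Euclidean algorithm:
  249 = 1*227 + 22, so a_0 = 1.
  227 = 10*22 + 7, so a_1 = 10.
  22 = 3*7 + 1, so a_2 = 3.
  7 = 7*1 + 0, so a_3 = 7.
so x = [1; 10, 3, 7].
Convergents (p_i = a_i*p_{i-1} + p_{i-2}, q_i = a_i*q_{i-1} + q_{i-2} with p_{-2}=0, p_{-1}=1, q_{-2}=1, q_{-1}=0), until the denominator exceeds 47:
  i=0: a_0=1, p_0 = 1*1 + 0 = 1, q_0 = 1*0 + 1 = 1.
  i=1: a_1=10, p_1 = 10*1 + 1 = 11, q_1 = 10*1 + 0 = 10.
  i=2: a_2=3, p_2 = 3*11 + 1 = 34, q_2 = 3*10 + 1 = 31.
  i=3: a_3=7, p_3 = 7*34 + 11 = 249, q_3 = 7*31 + 10 = 227.
q_3 = 227 > 47, so the last convergent with denominator <= 47 is p_2/q_2 = 34/31.
The closest fraction with denominator <= 47 is either p_2/q_2 or the intermediate fraction (k*p_2 + p_1)/(k*q_2 + q_1) with the largest k >= 1 whose denominator stays <= 47; these approach x as k grows, and every other convergent or intermediate fraction in range is farther away.
Largest k: floor((47 - q_1)/q_2) = floor((47 - 10)/31) = 1.
That gives (1*34 + 11)/(1*31 + 10) = 45/41.
Compare the errors: |x - 34/31| = |249*31 - 34*227|/(227*31) = 1/7037, and |x - 45/41| = |249*41 - 45*227|/(227*41) = 6/9307.
Cross-multiplying, 1*9307 = 9307 < 42222 = 6*7037, so 1/7037 is smaller: the convergent 34/31 is closer to x than 45/41.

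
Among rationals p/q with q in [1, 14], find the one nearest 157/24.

Expand x = 157/24 as a continued fraction with the Euclidean algorithm:
  157 = 6*24 + 13, so a_0 = 6.
  24 = 1*13 + 11, so a_1 = 1.
  13 = 1*11 + 2, so a_2 = 1.
  11 = 5*2 + 1, so a_3 = 5.
  2 = 2*1 + 0, so a_4 = 2.
so x = [6; 1, 1, 5, 2].
Convergents (p_i = a_i*p_{i-1} + p_{i-2}, q_i = a_i*q_{i-1} + q_{i-2} with p_{-2}=0, p_{-1}=1, q_{-2}=1, q_{-1}=0), until the denominator exceeds 14:
  i=0: a_0=6, p_0 = 6*1 + 0 = 6, q_0 = 6*0 + 1 = 1.
  i=1: a_1=1, p_1 = 1*6 + 1 = 7, q_1 = 1*1 + 0 = 1.
  i=2: a_2=1, p_2 = 1*7 + 6 = 13, q_2 = 1*1 + 1 = 2.
  i=3: a_3=5, p_3 = 5*13 + 7 = 72, q_3 = 5*2 + 1 = 11.
  i=4: a_4=2, p_4 = 2*72 + 13 = 157, q_4 = 2*11 + 2 = 24.
q_4 = 24 > 14, so the last convergent with denominator <= 14 is p_3/q_3 = 72/11.
The closest fraction with denominator <= 14 is either p_3/q_3 or the intermediate fraction (k*p_3 + p_2)/(k*q_3 + q_2) with the largest k >= 1 whose denominator stays <= 14; these approach x as k grows, and every other convergent or intermediate fraction in range is farther away.
Largest k: floor((14 - q_2)/q_3) = floor((14 - 2)/11) = 1.
That gives (1*72 + 13)/(1*11 + 2) = 85/13.
Compare the errors: |x - 72/11| = |157*11 - 72*24|/(24*11) = 1/264, and |x - 85/13| = |157*13 - 85*24|/(24*13) = 1/312.
Cross-multiplying, 1*264 = 264 < 312 = 1*312, so 1/312 is smaller: the intermediate fraction 85/13 is closer to x than 72/11.

85/13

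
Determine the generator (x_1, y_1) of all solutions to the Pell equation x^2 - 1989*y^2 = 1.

(x, y) = (5544449, 124320)

First expand sqrt(1989) as a continued fraction. With x_i = (sqrt(1989) + m_i)/d_i and (m_0, d_0) = (0, 1): a_0 = floor(sqrt(1989)) = 44, since 44^2 = 1936 <= 1989 < 2025 = 45^2.
Iterate m_{i+1} = d_i*a_i - m_i, d_{i+1} = (1989 - m_{i+1}^2)/d_i, a_{i+1} = floor((a_0 + m_{i+1})/d_{i+1}):
  m_1 = 1*44 - 0 = 44, d_1 = (1989 - 44^2)/1 = 53/1 = 53, a_1 = floor((44 + 44)/53) = 1.
  m_2 = 53*1 - 44 = 9, d_2 = (1989 - 9^2)/53 = 1908/53 = 36, a_2 = floor((44 + 9)/36) = 1.
  m_3 = 36*1 - 9 = 27, d_3 = (1989 - 27^2)/36 = 1260/36 = 35, a_3 = floor((44 + 27)/35) = 2.
  m_4 = 35*2 - 27 = 43, d_4 = (1989 - 43^2)/35 = 140/35 = 4, a_4 = floor((44 + 43)/4) = 21.
  m_5 = 4*21 - 43 = 41, d_5 = (1989 - 41^2)/4 = 308/4 = 77, a_5 = floor((44 + 41)/77) = 1.
  m_6 = 77*1 - 41 = 36, d_6 = (1989 - 36^2)/77 = 693/77 = 9, a_6 = floor((44 + 36)/9) = 8.
  m_7 = 9*8 - 36 = 36, d_7 = (1989 - 36^2)/9 = 693/9 = 77, a_7 = floor((44 + 36)/77) = 1.
  m_8 = 77*1 - 36 = 41, d_8 = (1989 - 41^2)/77 = 308/77 = 4, a_8 = floor((44 + 41)/4) = 21.
  m_9 = 4*21 - 41 = 43, d_9 = (1989 - 43^2)/4 = 140/4 = 35, a_9 = floor((44 + 43)/35) = 2.
  m_10 = 35*2 - 43 = 27, d_10 = (1989 - 27^2)/35 = 1260/35 = 36, a_10 = floor((44 + 27)/36) = 1.
  m_11 = 36*1 - 27 = 9, d_11 = (1989 - 9^2)/36 = 1908/36 = 53, a_11 = floor((44 + 9)/53) = 1.
  m_12 = 53*1 - 9 = 44, d_12 = (1989 - 44^2)/53 = 53/53 = 1, a_12 = floor((44 + 44)/1) = 88.
  m_13 = 1*88 - 44 = 44, d_13 = (1989 - 44^2)/1 = 53/1 = 53: (m_13, d_13) = (m_1, d_1) = (44, 53), so from here the quotients repeat a_1, ..., a_12; the period length is 12.
So sqrt(1989) = [44; (1, 1, 2, 21, 1, 8, 1, 21, 2, 1, 1, 88)] with period length k = 12.
k is even, so the fundamental solution of x^2 - 1989y^2 = 1 is (p_{k-1}, q_{k-1}) = (p_11, q_11); compute convergents through index 11.
Convergents (p_i = a_i*p_{i-1} + p_{i-2}, q_i = a_i*q_{i-1} + q_{i-2} with p_{-2}=0, p_{-1}=1, q_{-2}=1, q_{-1}=0):
  i=0: a_0=44, p_0 = 44*1 + 0 = 44, q_0 = 44*0 + 1 = 1.
  i=1: a_1=1, p_1 = 1*44 + 1 = 45, q_1 = 1*1 + 0 = 1.
  i=2: a_2=1, p_2 = 1*45 + 44 = 89, q_2 = 1*1 + 1 = 2.
  i=3: a_3=2, p_3 = 2*89 + 45 = 223, q_3 = 2*2 + 1 = 5.
  i=4: a_4=21, p_4 = 21*223 + 89 = 4772, q_4 = 21*5 + 2 = 107.
  i=5: a_5=1, p_5 = 1*4772 + 223 = 4995, q_5 = 1*107 + 5 = 112.
  i=6: a_6=8, p_6 = 8*4995 + 4772 = 44732, q_6 = 8*112 + 107 = 1003.
  i=7: a_7=1, p_7 = 1*44732 + 4995 = 49727, q_7 = 1*1003 + 112 = 1115.
  i=8: a_8=21, p_8 = 21*49727 + 44732 = 1088999, q_8 = 21*1115 + 1003 = 24418.
  i=9: a_9=2, p_9 = 2*1088999 + 49727 = 2227725, q_9 = 2*24418 + 1115 = 49951.
  i=10: a_10=1, p_10 = 1*2227725 + 1088999 = 3316724, q_10 = 1*49951 + 24418 = 74369.
  i=11: a_11=1, p_11 = 1*3316724 + 2227725 = 5544449, q_11 = 1*74369 + 49951 = 124320.
Check: 5544449^2 - 1989*124320^2 = 30740914713601 - 30740914713600 = 1, so (x, y) = (5544449, 124320) solves the equation, and by the theorem it is the least positive solution.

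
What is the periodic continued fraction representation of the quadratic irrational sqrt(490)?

Write x_i = (sqrt(490) + m_i)/d_i with (m_0, d_0) = (0, 1). a_0 = floor(sqrt(490)) = 22, since 22^2 = 484 <= 490 < 529 = 23^2.
Iterate m_{i+1} = d_i*a_i - m_i, d_{i+1} = (490 - m_{i+1}^2)/d_i, a_{i+1} = floor((a_0 + m_{i+1})/d_{i+1}):
  m_1 = 1*22 - 0 = 22, d_1 = (490 - 22^2)/1 = 6/1 = 6, a_1 = floor((22 + 22)/6) = 7.
  m_2 = 6*7 - 22 = 20, d_2 = (490 - 20^2)/6 = 90/6 = 15, a_2 = floor((22 + 20)/15) = 2.
  m_3 = 15*2 - 20 = 10, d_3 = (490 - 10^2)/15 = 390/15 = 26, a_3 = floor((22 + 10)/26) = 1.
  m_4 = 26*1 - 10 = 16, d_4 = (490 - 16^2)/26 = 234/26 = 9, a_4 = floor((22 + 16)/9) = 4.
  m_5 = 9*4 - 16 = 20, d_5 = (490 - 20^2)/9 = 90/9 = 10, a_5 = floor((22 + 20)/10) = 4.
  m_6 = 10*4 - 20 = 20, d_6 = (490 - 20^2)/10 = 90/10 = 9, a_6 = floor((22 + 20)/9) = 4.
  m_7 = 9*4 - 20 = 16, d_7 = (490 - 16^2)/9 = 234/9 = 26, a_7 = floor((22 + 16)/26) = 1.
  m_8 = 26*1 - 16 = 10, d_8 = (490 - 10^2)/26 = 390/26 = 15, a_8 = floor((22 + 10)/15) = 2.
  m_9 = 15*2 - 10 = 20, d_9 = (490 - 20^2)/15 = 90/15 = 6, a_9 = floor((22 + 20)/6) = 7.
  m_10 = 6*7 - 20 = 22, d_10 = (490 - 22^2)/6 = 6/6 = 1, a_10 = floor((22 + 22)/1) = 44.
  m_11 = 1*44 - 22 = 22, d_11 = (490 - 22^2)/1 = 6/1 = 6: (m_11, d_11) = (m_1, d_1) = (22, 6), so from here the quotients repeat a_1, ..., a_10; the period length is 10.
Hence the expansion of sqrt(490) is a_0 = 22 followed by the repeating block 7, 2, 1, 4, 4, 4, 1, 2, 7, 44 (period 10).

[22; (7, 2, 1, 4, 4, 4, 1, 2, 7, 44)]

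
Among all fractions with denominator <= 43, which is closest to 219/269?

35/43

Expand x = 219/269 as a continued fraction with the Euclidean algorithm:
  219 = 0*269 + 219, so a_0 = 0.
  269 = 1*219 + 50, so a_1 = 1.
  219 = 4*50 + 19, so a_2 = 4.
  50 = 2*19 + 12, so a_3 = 2.
  19 = 1*12 + 7, so a_4 = 1.
  12 = 1*7 + 5, so a_5 = 1.
  7 = 1*5 + 2, so a_6 = 1.
  5 = 2*2 + 1, so a_7 = 2.
  2 = 2*1 + 0, so a_8 = 2.
so x = [0; 1, 4, 2, 1, 1, 1, 2, 2].
Convergents (p_i = a_i*p_{i-1} + p_{i-2}, q_i = a_i*q_{i-1} + q_{i-2} with p_{-2}=0, p_{-1}=1, q_{-2}=1, q_{-1}=0), until the denominator exceeds 43:
  i=0: a_0=0, p_0 = 0*1 + 0 = 0, q_0 = 0*0 + 1 = 1.
  i=1: a_1=1, p_1 = 1*0 + 1 = 1, q_1 = 1*1 + 0 = 1.
  i=2: a_2=4, p_2 = 4*1 + 0 = 4, q_2 = 4*1 + 1 = 5.
  i=3: a_3=2, p_3 = 2*4 + 1 = 9, q_3 = 2*5 + 1 = 11.
  i=4: a_4=1, p_4 = 1*9 + 4 = 13, q_4 = 1*11 + 5 = 16.
  i=5: a_5=1, p_5 = 1*13 + 9 = 22, q_5 = 1*16 + 11 = 27.
  i=6: a_6=1, p_6 = 1*22 + 13 = 35, q_6 = 1*27 + 16 = 43.
  i=7: a_7=2, p_7 = 2*35 + 22 = 92, q_7 = 2*43 + 27 = 113.
q_7 = 113 > 43, so the last convergent with denominator <= 43 is p_6/q_6 = 35/43.
The closest fraction with denominator <= 43 is either p_6/q_6 or the intermediate fraction (k*p_6 + p_5)/(k*q_6 + q_5) with the largest k >= 1 whose denominator stays <= 43; these approach x as k grows, and every other convergent or intermediate fraction in range is farther away.
Largest k: floor((43 - q_5)/q_6) = floor((43 - 27)/43) = 0.
Since k = 0, no intermediate fraction beyond p_6/q_6 has denominator <= 43, so the convergent 35/43 is the closest (its error is |219*43 - 35*269|/(269*43) = 2/11567).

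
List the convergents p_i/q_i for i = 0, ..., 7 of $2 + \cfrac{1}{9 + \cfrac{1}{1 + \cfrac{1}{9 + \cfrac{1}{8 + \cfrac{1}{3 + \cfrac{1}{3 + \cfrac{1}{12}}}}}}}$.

Using the convergent recurrence p_i = a_i*p_{i-1} + p_{i-2}, q_i = a_i*q_{i-1} + q_{i-2} with p_{-2}=0, p_{-1}=1, q_{-2}=1, q_{-1}=0:
  i=0: a_0=2, p_0 = 2*1 + 0 = 2, q_0 = 2*0 + 1 = 1.
  i=1: a_1=9, p_1 = 9*2 + 1 = 19, q_1 = 9*1 + 0 = 9.
  i=2: a_2=1, p_2 = 1*19 + 2 = 21, q_2 = 1*9 + 1 = 10.
  i=3: a_3=9, p_3 = 9*21 + 19 = 208, q_3 = 9*10 + 9 = 99.
  i=4: a_4=8, p_4 = 8*208 + 21 = 1685, q_4 = 8*99 + 10 = 802.
  i=5: a_5=3, p_5 = 3*1685 + 208 = 5263, q_5 = 3*802 + 99 = 2505.
  i=6: a_6=3, p_6 = 3*5263 + 1685 = 17474, q_6 = 3*2505 + 802 = 8317.
  i=7: a_7=12, p_7 = 12*17474 + 5263 = 214951, q_7 = 12*8317 + 2505 = 102309.

2/1, 19/9, 21/10, 208/99, 1685/802, 5263/2505, 17474/8317, 214951/102309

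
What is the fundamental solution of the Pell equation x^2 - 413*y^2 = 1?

First expand sqrt(413) as a continued fraction. With x_i = (sqrt(413) + m_i)/d_i and (m_0, d_0) = (0, 1): a_0 = floor(sqrt(413)) = 20, since 20^2 = 400 <= 413 < 441 = 21^2.
Iterate m_{i+1} = d_i*a_i - m_i, d_{i+1} = (413 - m_{i+1}^2)/d_i, a_{i+1} = floor((a_0 + m_{i+1})/d_{i+1}):
  m_1 = 1*20 - 0 = 20, d_1 = (413 - 20^2)/1 = 13/1 = 13, a_1 = floor((20 + 20)/13) = 3.
  m_2 = 13*3 - 20 = 19, d_2 = (413 - 19^2)/13 = 52/13 = 4, a_2 = floor((20 + 19)/4) = 9.
  m_3 = 4*9 - 19 = 17, d_3 = (413 - 17^2)/4 = 124/4 = 31, a_3 = floor((20 + 17)/31) = 1.
  m_4 = 31*1 - 17 = 14, d_4 = (413 - 14^2)/31 = 217/31 = 7, a_4 = floor((20 + 14)/7) = 4.
  m_5 = 7*4 - 14 = 14, d_5 = (413 - 14^2)/7 = 217/7 = 31, a_5 = floor((20 + 14)/31) = 1.
  m_6 = 31*1 - 14 = 17, d_6 = (413 - 17^2)/31 = 124/31 = 4, a_6 = floor((20 + 17)/4) = 9.
  m_7 = 4*9 - 17 = 19, d_7 = (413 - 19^2)/4 = 52/4 = 13, a_7 = floor((20 + 19)/13) = 3.
  m_8 = 13*3 - 19 = 20, d_8 = (413 - 20^2)/13 = 13/13 = 1, a_8 = floor((20 + 20)/1) = 40.
  m_9 = 1*40 - 20 = 20, d_9 = (413 - 20^2)/1 = 13/1 = 13: (m_9, d_9) = (m_1, d_1) = (20, 13), so from here the quotients repeat a_1, ..., a_8; the period length is 8.
So sqrt(413) = [20; (3, 9, 1, 4, 1, 9, 3, 40)] with period length k = 8.
k is even, so the fundamental solution of x^2 - 413y^2 = 1 is (p_{k-1}, q_{k-1}) = (p_7, q_7); compute convergents through index 7.
Convergents (p_i = a_i*p_{i-1} + p_{i-2}, q_i = a_i*q_{i-1} + q_{i-2} with p_{-2}=0, p_{-1}=1, q_{-2}=1, q_{-1}=0):
  i=0: a_0=20, p_0 = 20*1 + 0 = 20, q_0 = 20*0 + 1 = 1.
  i=1: a_1=3, p_1 = 3*20 + 1 = 61, q_1 = 3*1 + 0 = 3.
  i=2: a_2=9, p_2 = 9*61 + 20 = 569, q_2 = 9*3 + 1 = 28.
  i=3: a_3=1, p_3 = 1*569 + 61 = 630, q_3 = 1*28 + 3 = 31.
  i=4: a_4=4, p_4 = 4*630 + 569 = 3089, q_4 = 4*31 + 28 = 152.
  i=5: a_5=1, p_5 = 1*3089 + 630 = 3719, q_5 = 1*152 + 31 = 183.
  i=6: a_6=9, p_6 = 9*3719 + 3089 = 36560, q_6 = 9*183 + 152 = 1799.
  i=7: a_7=3, p_7 = 3*36560 + 3719 = 113399, q_7 = 3*1799 + 183 = 5580.
Check: 113399^2 - 413*5580^2 = 12859333201 - 12859333200 = 1, so (x, y) = (113399, 5580) solves the equation, and by the theorem it is the least positive solution.

(x, y) = (113399, 5580)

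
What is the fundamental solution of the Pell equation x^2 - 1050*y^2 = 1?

First expand sqrt(1050) as a continued fraction. With x_i = (sqrt(1050) + m_i)/d_i and (m_0, d_0) = (0, 1): a_0 = floor(sqrt(1050)) = 32, since 32^2 = 1024 <= 1050 < 1089 = 33^2.
Iterate m_{i+1} = d_i*a_i - m_i, d_{i+1} = (1050 - m_{i+1}^2)/d_i, a_{i+1} = floor((a_0 + m_{i+1})/d_{i+1}):
  m_1 = 1*32 - 0 = 32, d_1 = (1050 - 32^2)/1 = 26/1 = 26, a_1 = floor((32 + 32)/26) = 2.
  m_2 = 26*2 - 32 = 20, d_2 = (1050 - 20^2)/26 = 650/26 = 25, a_2 = floor((32 + 20)/25) = 2.
  m_3 = 25*2 - 20 = 30, d_3 = (1050 - 30^2)/25 = 150/25 = 6, a_3 = floor((32 + 30)/6) = 10.
  m_4 = 6*10 - 30 = 30, d_4 = (1050 - 30^2)/6 = 150/6 = 25, a_4 = floor((32 + 30)/25) = 2.
  m_5 = 25*2 - 30 = 20, d_5 = (1050 - 20^2)/25 = 650/25 = 26, a_5 = floor((32 + 20)/26) = 2.
  m_6 = 26*2 - 20 = 32, d_6 = (1050 - 32^2)/26 = 26/26 = 1, a_6 = floor((32 + 32)/1) = 64.
  m_7 = 1*64 - 32 = 32, d_7 = (1050 - 32^2)/1 = 26/1 = 26: (m_7, d_7) = (m_1, d_1) = (32, 26), so from here the quotients repeat a_1, ..., a_6; the period length is 6.
So sqrt(1050) = [32; (2, 2, 10, 2, 2, 64)] with period length k = 6.
k is even, so the fundamental solution of x^2 - 1050y^2 = 1 is (p_{k-1}, q_{k-1}) = (p_5, q_5); compute convergents through index 5.
Convergents (p_i = a_i*p_{i-1} + p_{i-2}, q_i = a_i*q_{i-1} + q_{i-2} with p_{-2}=0, p_{-1}=1, q_{-2}=1, q_{-1}=0):
  i=0: a_0=32, p_0 = 32*1 + 0 = 32, q_0 = 32*0 + 1 = 1.
  i=1: a_1=2, p_1 = 2*32 + 1 = 65, q_1 = 2*1 + 0 = 2.
  i=2: a_2=2, p_2 = 2*65 + 32 = 162, q_2 = 2*2 + 1 = 5.
  i=3: a_3=10, p_3 = 10*162 + 65 = 1685, q_3 = 10*5 + 2 = 52.
  i=4: a_4=2, p_4 = 2*1685 + 162 = 3532, q_4 = 2*52 + 5 = 109.
  i=5: a_5=2, p_5 = 2*3532 + 1685 = 8749, q_5 = 2*109 + 52 = 270.
Check: 8749^2 - 1050*270^2 = 76545001 - 76545000 = 1, so (x, y) = (8749, 270) solves the equation, and by the theorem it is the least positive solution.

(x, y) = (8749, 270)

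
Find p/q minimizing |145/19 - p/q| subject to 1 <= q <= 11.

Expand x = 145/19 as a continued fraction with the Euclidean algorithm:
  145 = 7*19 + 12, so a_0 = 7.
  19 = 1*12 + 7, so a_1 = 1.
  12 = 1*7 + 5, so a_2 = 1.
  7 = 1*5 + 2, so a_3 = 1.
  5 = 2*2 + 1, so a_4 = 2.
  2 = 2*1 + 0, so a_5 = 2.
so x = [7; 1, 1, 1, 2, 2].
Convergents (p_i = a_i*p_{i-1} + p_{i-2}, q_i = a_i*q_{i-1} + q_{i-2} with p_{-2}=0, p_{-1}=1, q_{-2}=1, q_{-1}=0), until the denominator exceeds 11:
  i=0: a_0=7, p_0 = 7*1 + 0 = 7, q_0 = 7*0 + 1 = 1.
  i=1: a_1=1, p_1 = 1*7 + 1 = 8, q_1 = 1*1 + 0 = 1.
  i=2: a_2=1, p_2 = 1*8 + 7 = 15, q_2 = 1*1 + 1 = 2.
  i=3: a_3=1, p_3 = 1*15 + 8 = 23, q_3 = 1*2 + 1 = 3.
  i=4: a_4=2, p_4 = 2*23 + 15 = 61, q_4 = 2*3 + 2 = 8.
  i=5: a_5=2, p_5 = 2*61 + 23 = 145, q_5 = 2*8 + 3 = 19.
q_5 = 19 > 11, so the last convergent with denominator <= 11 is p_4/q_4 = 61/8.
The closest fraction with denominator <= 11 is either p_4/q_4 or the intermediate fraction (k*p_4 + p_3)/(k*q_4 + q_3) with the largest k >= 1 whose denominator stays <= 11; these approach x as k grows, and every other convergent or intermediate fraction in range is farther away.
Largest k: floor((11 - q_3)/q_4) = floor((11 - 3)/8) = 1.
That gives (1*61 + 23)/(1*8 + 3) = 84/11.
Compare the errors: |x - 61/8| = |145*8 - 61*19|/(19*8) = 1/152, and |x - 84/11| = |145*11 - 84*19|/(19*11) = 1/209.
Cross-multiplying, 1*152 = 152 < 209 = 1*209, so 1/209 is smaller: the intermediate fraction 84/11 is closer to x than 61/8.

84/11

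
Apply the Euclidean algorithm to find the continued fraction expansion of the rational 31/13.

[2; 2, 1, 1, 2]

Run the Euclidean algorithm on 31 and 13; the successive quotients are the partial quotients a_0, a_1, ... (each step inverts the fractional part left over by the previous one):
  31 = 2*13 + 5, so a_0 = 2.
  13 = 2*5 + 3, so a_1 = 2.
  5 = 1*3 + 2, so a_2 = 1.
  3 = 1*2 + 1, so a_3 = 1.
  2 = 2*1 + 0, so a_4 = 2.
The remainder reaches 0 after 5 divisions, so the expansion has 5 partial quotients, read off in order.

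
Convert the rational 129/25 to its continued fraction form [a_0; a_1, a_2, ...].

Run the Euclidean algorithm on 129 and 25; the successive quotients are the partial quotients a_0, a_1, ... (each step inverts the fractional part left over by the previous one):
  129 = 5*25 + 4, so a_0 = 5.
  25 = 6*4 + 1, so a_1 = 6.
  4 = 4*1 + 0, so a_2 = 4.
The remainder reaches 0 after 3 divisions, so the expansion has 3 partial quotients, read off in order.

[5; 6, 4]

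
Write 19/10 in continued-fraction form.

Run the Euclidean algorithm on 19 and 10; the successive quotients are the partial quotients a_0, a_1, ... (each step inverts the fractional part left over by the previous one):
  19 = 1*10 + 9, so a_0 = 1.
  10 = 1*9 + 1, so a_1 = 1.
  9 = 9*1 + 0, so a_2 = 9.
The remainder reaches 0 after 3 divisions, so the expansion has 3 partial quotients, read off in order.

[1; 1, 9]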